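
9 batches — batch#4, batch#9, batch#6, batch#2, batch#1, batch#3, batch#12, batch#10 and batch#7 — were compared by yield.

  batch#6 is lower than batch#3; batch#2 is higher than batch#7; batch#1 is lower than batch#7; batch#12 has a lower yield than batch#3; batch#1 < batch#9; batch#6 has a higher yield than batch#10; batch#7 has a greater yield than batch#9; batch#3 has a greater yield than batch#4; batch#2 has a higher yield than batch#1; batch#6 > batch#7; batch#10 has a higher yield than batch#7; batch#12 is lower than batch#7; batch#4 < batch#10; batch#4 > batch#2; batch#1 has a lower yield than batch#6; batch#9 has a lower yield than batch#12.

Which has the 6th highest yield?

batch#7

Chaining the given pairs: batch#1 < batch#9 < batch#12 < batch#7 < batch#2 < batch#4 < batch#10 < batch#6 < batch#3.
Counting 6 from the largest end gives batch#7.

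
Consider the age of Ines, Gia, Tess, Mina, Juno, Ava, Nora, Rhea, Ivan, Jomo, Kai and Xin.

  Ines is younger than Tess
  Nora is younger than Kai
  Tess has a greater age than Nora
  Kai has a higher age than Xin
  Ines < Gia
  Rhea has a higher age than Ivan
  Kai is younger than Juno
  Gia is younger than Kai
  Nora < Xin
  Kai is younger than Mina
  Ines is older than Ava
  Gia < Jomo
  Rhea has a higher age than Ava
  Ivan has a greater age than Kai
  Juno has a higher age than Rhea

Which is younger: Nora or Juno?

Nora

Nora < Xin and Xin < Kai give Nora < Kai.
With Kai < Ivan: Nora < Xin < Kai < Ivan.
With Ivan < Rhea: Nora < Xin < Kai < Ivan < Rhea.
Then Rhea < Juno extends the chain to Juno.
So Nora < Juno; Nora is the younger of the two.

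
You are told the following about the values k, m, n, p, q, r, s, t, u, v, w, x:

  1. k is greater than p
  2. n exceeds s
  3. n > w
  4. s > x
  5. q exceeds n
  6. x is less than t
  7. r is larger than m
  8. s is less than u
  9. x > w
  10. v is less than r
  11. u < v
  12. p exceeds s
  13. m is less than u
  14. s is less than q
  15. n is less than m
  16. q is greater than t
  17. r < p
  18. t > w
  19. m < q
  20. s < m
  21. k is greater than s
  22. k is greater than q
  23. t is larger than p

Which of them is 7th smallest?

v

Chaining the given pairs: w < x < s < n < m < u < v < r < p < t < q < k.
Counting 7 from the smallest end gives v.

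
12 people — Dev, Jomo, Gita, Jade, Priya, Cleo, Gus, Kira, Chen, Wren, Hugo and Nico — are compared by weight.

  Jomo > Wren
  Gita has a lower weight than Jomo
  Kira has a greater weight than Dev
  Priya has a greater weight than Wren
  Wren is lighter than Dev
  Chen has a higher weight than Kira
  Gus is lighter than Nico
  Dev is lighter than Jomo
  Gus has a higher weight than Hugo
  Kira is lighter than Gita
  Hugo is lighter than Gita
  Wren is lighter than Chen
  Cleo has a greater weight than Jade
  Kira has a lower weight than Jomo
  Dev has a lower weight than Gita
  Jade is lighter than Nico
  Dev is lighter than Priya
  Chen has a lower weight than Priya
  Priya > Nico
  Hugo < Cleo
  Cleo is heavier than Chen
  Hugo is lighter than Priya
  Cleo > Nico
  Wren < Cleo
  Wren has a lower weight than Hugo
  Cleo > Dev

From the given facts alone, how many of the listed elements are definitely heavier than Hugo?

Directly above Hugo: Gus, Gita, Cleo, Priya.
One step further: Nico, Jomo (6 so far).
No other element is forced above Hugo by the given relations, so the count is 6.

6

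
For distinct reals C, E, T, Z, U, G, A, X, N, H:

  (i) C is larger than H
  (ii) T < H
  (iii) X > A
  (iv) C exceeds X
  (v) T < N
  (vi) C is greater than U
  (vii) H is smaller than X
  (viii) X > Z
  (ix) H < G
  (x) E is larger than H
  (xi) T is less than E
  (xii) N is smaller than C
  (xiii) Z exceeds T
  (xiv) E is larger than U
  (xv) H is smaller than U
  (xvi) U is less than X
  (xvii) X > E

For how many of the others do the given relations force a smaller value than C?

8

From C the given relations immediately reach H, N, U, X.
From those, T, Z, A, E — 8 in total.
Nothing else is reachable below C; 8 in all.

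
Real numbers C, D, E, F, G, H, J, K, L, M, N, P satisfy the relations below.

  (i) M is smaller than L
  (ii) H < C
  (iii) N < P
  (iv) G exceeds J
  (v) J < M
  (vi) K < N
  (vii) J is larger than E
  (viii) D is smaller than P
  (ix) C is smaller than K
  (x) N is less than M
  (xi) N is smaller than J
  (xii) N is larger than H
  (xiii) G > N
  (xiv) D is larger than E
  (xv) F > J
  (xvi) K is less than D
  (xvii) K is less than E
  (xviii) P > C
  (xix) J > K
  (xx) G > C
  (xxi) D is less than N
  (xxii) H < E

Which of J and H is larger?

J

H < C and C < K give H < K.
With K < E: H < C < K < E.
Then E < D extends the chain to D.
Then D < N extends the chain to N.
Then N < J extends the chain to J.
So H < J; J is the larger of the two.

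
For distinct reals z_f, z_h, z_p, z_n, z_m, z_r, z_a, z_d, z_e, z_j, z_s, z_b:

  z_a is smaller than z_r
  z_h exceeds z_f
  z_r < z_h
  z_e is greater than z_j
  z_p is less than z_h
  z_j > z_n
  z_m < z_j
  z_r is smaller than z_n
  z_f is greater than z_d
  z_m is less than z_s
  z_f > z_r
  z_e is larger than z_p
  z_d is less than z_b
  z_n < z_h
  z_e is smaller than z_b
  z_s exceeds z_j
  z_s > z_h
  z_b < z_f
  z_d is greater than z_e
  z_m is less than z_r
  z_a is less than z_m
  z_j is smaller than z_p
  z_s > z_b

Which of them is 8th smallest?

Piecing the relations together gives one ordering: z_a < z_m < z_r < z_n < z_j < z_p < z_e < z_d < z_b < z_f < z_h < z_s.
The 8th smallest is z_d.

z_d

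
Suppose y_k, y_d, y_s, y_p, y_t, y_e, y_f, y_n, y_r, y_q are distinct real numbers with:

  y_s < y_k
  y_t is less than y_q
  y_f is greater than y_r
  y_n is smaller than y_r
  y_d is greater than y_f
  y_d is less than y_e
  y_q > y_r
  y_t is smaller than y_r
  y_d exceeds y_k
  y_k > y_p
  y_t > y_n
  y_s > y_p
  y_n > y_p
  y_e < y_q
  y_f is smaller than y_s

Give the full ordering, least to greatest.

The consecutive links are each given: y_p < y_n; y_n < y_t; y_t < y_r; y_r < y_f; y_f < y_s; y_s < y_k; y_k < y_d; y_d < y_e; y_e < y_q.

y_p < y_n < y_t < y_r < y_f < y_s < y_k < y_d < y_e < y_q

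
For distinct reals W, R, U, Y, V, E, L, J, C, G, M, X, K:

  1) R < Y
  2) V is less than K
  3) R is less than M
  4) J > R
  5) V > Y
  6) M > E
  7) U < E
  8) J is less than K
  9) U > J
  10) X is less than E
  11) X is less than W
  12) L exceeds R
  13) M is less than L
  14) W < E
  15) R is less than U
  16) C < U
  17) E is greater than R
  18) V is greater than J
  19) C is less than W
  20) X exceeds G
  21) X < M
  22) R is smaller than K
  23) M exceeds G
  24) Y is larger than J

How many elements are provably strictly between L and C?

4

Chaining upward from C reaches: U, W, E, M.
Chaining downward from L reaches: R, J, U, G, X, W, E, M.
Strictly between C and L are those in both lists: U, W, E, M — 4 elements.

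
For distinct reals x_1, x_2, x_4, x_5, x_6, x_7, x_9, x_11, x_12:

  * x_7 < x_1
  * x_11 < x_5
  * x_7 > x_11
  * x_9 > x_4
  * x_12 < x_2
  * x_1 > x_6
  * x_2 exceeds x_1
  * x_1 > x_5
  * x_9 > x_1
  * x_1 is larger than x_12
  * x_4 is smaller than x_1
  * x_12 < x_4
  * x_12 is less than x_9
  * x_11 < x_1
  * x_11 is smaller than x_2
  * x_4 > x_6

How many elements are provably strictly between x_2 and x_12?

2

Chaining upward from x_12 reaches: x_4, x_1, x_9.
Chaining downward from x_2 reaches: x_6, x_11, x_4, x_7, x_5, x_1.
Strictly between x_12 and x_2 are those in both lists: x_4, x_1 — 2 elements.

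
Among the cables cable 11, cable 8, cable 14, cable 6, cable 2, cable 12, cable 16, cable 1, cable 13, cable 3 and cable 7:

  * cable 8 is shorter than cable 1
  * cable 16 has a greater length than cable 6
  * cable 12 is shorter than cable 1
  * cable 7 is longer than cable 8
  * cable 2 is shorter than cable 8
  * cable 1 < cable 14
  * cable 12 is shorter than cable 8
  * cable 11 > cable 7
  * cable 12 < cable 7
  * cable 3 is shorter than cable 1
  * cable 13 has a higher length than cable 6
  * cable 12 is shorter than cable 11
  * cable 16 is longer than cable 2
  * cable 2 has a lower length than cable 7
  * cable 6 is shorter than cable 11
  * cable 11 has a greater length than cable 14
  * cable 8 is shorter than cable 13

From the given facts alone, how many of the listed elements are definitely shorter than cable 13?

4

Directly below cable 13: cable 6, cable 8.
One step further: cable 2, cable 12 (4 so far).
Nothing else is reachable below cable 13; 4 in all.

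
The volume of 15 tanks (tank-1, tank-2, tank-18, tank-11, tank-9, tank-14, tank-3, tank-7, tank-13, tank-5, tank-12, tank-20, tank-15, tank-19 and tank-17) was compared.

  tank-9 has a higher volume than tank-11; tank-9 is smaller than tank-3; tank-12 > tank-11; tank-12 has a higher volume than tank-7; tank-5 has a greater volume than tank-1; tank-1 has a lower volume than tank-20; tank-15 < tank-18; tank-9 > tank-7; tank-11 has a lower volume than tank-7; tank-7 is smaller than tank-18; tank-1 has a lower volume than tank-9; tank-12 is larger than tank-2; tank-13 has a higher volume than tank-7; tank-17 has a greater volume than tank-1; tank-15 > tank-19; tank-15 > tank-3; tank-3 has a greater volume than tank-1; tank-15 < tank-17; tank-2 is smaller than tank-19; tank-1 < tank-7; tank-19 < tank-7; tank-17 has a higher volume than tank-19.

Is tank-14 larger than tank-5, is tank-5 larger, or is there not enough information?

undetermined

Following every chain through tank-14: nothing is chained to tank-14.
tank-5 is not reached, and no chain runs the other way from tank-5 to tank-14.
So the given relations leave the order of tank-14 and tank-5 undetermined.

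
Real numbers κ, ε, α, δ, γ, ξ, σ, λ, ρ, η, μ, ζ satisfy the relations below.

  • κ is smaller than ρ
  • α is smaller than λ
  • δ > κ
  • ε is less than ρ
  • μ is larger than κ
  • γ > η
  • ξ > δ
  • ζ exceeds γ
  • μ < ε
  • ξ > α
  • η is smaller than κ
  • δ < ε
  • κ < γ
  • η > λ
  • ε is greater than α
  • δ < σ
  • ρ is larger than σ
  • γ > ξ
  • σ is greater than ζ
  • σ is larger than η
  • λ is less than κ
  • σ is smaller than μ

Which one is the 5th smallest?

Chaining the given pairs: α < λ < η < κ < δ < ξ < γ < ζ < σ < μ < ε < ρ.
The 5th smallest is δ.

δ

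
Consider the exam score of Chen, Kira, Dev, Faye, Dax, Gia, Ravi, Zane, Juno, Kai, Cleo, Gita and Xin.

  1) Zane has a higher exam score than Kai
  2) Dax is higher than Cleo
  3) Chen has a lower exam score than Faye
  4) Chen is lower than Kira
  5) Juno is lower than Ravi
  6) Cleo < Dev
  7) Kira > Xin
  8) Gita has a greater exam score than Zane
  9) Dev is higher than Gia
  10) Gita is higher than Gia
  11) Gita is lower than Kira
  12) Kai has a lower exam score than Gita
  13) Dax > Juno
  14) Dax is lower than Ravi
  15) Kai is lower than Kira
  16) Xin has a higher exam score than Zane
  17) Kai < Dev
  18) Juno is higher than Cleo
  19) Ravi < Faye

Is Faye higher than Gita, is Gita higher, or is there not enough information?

Following every chain through Gita: above Gita we get Kira; below Gita we get Gia, Kai, Zane.
Faye is not reached, and no chain runs the other way from Faye to Gita.
So the given relations leave the order of Gita and Faye undetermined.

undetermined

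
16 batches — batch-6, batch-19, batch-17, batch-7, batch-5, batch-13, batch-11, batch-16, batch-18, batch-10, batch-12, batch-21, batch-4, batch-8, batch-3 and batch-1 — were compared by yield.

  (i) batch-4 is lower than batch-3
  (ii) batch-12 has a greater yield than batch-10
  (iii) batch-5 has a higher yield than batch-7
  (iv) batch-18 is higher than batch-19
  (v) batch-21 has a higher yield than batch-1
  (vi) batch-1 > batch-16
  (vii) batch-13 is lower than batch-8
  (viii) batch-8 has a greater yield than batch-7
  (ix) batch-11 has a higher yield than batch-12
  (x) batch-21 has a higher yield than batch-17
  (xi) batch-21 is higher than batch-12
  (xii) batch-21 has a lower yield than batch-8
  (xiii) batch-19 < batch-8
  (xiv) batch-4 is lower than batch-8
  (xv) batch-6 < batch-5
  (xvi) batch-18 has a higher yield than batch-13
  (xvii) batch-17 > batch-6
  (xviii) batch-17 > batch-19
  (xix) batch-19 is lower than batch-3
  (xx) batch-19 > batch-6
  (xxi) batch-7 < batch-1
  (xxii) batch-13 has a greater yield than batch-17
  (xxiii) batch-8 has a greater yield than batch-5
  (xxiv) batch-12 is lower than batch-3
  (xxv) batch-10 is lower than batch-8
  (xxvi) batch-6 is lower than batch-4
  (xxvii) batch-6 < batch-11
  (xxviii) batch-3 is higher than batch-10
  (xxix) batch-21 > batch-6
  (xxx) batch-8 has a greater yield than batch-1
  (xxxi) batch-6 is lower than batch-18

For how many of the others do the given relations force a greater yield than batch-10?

5

The elements the relations force above batch-10 are batch-12, batch-3, batch-11, batch-21, batch-8 — no chain reaches any other.
That is 5.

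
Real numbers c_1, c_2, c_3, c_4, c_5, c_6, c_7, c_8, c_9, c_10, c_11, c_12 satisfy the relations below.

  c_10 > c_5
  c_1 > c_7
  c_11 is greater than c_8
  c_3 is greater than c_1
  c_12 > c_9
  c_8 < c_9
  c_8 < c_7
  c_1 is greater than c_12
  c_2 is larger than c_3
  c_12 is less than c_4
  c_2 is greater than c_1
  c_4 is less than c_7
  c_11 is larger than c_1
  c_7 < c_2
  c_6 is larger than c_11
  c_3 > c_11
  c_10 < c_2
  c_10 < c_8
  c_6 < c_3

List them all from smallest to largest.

c_5 < c_10 < c_8 < c_9 < c_12 < c_4 < c_7 < c_1 < c_11 < c_6 < c_3 < c_2

The consecutive links are each given: c_5 < c_10; c_10 < c_8; c_8 < c_9; c_9 < c_12; c_12 < c_4; c_4 < c_7; c_7 < c_1; c_1 < c_11; c_11 < c_6; c_6 < c_3; c_3 < c_2.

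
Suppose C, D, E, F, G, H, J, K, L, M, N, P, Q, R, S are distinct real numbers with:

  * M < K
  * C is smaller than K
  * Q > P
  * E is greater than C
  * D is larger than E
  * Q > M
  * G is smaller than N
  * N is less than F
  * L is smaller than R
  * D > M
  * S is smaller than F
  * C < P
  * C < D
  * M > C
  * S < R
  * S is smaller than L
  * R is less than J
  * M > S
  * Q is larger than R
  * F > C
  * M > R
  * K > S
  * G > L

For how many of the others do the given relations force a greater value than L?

9

From L the given relations immediately reach G, R.
From those, M, J, N, Q — 6 in total.
From those, D, K, F — 9 in total.
Nothing else is reachable above L; 9 in all.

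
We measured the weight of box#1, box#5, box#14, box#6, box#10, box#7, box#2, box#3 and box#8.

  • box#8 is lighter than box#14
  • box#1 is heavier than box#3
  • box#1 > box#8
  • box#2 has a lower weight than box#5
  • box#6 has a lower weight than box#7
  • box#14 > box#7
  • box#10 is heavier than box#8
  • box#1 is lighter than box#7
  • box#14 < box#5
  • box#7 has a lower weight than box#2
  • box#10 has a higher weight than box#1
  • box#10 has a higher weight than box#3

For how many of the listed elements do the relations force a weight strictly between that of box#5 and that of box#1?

Chaining upward from box#1 reaches: box#7, box#2, box#10, box#14.
Chaining downward from box#5 reaches: box#3, box#8, box#6, box#7, box#2, box#14.
Strictly between box#1 and box#5 are those in both lists: box#7, box#2, box#14 — 3 elements.

3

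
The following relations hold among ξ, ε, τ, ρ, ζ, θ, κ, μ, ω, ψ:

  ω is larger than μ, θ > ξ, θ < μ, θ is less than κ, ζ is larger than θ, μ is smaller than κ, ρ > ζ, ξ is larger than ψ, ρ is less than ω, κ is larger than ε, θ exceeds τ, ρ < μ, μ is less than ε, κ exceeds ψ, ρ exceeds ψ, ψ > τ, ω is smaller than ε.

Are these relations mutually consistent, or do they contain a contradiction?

Every relation is compatible with τ < ψ < ξ < θ < ζ < ρ < μ < ω < ε < κ; the set is consistent.

consistent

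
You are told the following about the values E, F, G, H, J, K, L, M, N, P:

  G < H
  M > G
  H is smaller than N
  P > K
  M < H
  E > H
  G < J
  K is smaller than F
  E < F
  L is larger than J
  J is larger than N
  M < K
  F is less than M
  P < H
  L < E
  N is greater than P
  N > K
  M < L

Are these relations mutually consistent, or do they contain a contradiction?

Chaining the given relations yields M < K < P < H < N < J < L < E < F, so M < F. But one relation states F < M. These cannot both hold.

inconsistent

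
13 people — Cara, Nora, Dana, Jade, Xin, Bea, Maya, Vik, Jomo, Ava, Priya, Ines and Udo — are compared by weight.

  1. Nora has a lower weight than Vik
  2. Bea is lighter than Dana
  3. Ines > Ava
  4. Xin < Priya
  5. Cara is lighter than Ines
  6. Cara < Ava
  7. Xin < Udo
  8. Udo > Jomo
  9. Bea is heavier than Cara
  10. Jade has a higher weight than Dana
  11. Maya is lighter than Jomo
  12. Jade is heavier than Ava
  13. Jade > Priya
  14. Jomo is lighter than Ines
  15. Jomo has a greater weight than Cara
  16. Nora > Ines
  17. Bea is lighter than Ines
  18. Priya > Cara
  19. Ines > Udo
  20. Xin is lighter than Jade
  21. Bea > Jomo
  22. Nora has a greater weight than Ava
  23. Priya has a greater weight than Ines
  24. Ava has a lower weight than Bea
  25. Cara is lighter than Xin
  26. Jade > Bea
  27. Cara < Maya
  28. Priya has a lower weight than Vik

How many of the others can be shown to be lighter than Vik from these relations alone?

Directly below Vik: Priya, Nora.
One step further: Cara, Ava, Xin, Ines (6 so far).
One step further: Jomo, Bea, Udo (9 so far).
One step further: Maya (10 so far).
Nothing else is reachable below Vik; 10 in all.

10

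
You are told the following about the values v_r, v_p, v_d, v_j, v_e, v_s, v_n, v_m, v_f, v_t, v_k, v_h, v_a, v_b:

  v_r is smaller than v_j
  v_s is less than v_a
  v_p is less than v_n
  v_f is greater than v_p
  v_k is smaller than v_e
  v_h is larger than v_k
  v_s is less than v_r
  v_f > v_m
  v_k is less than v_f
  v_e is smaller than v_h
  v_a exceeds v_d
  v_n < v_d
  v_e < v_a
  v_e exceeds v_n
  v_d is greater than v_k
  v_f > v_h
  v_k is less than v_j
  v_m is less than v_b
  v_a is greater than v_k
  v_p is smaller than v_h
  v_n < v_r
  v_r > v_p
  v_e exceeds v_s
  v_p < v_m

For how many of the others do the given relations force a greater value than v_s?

6

From v_s the given relations immediately reach v_r, v_e, v_a.
From those, v_h, v_j — 5 in total.
From those, v_f — 6 in total.
No other element is forced above v_s by the given relations, so the count is 6.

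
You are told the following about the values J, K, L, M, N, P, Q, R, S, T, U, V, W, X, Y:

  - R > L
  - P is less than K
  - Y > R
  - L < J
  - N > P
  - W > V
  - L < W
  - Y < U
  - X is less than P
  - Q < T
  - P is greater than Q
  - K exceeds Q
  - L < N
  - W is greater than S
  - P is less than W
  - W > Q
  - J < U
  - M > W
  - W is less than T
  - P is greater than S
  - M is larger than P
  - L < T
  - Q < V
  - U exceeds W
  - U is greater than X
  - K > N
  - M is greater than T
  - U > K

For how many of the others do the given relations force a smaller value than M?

Directly below M: P, W, T.
One step further: S, Q, X, L, V (8 so far).
Nothing else is reachable below M; 8 in all.

8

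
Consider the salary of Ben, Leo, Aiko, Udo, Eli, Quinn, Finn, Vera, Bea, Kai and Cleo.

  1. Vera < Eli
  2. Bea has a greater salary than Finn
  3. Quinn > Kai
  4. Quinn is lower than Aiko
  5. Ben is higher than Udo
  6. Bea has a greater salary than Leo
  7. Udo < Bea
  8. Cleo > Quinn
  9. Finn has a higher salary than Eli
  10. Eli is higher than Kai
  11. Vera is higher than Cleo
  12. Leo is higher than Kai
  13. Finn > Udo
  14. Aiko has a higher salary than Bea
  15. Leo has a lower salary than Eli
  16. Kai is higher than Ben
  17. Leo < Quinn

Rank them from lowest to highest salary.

Udo < Ben < Kai < Leo < Quinn < Cleo < Vera < Eli < Finn < Bea < Aiko

The consecutive links are each given: Udo < Ben; Ben < Kai; Kai < Leo; Leo < Quinn; Quinn < Cleo; Cleo < Vera; Vera < Eli; Eli < Finn; Finn < Bea; Bea < Aiko.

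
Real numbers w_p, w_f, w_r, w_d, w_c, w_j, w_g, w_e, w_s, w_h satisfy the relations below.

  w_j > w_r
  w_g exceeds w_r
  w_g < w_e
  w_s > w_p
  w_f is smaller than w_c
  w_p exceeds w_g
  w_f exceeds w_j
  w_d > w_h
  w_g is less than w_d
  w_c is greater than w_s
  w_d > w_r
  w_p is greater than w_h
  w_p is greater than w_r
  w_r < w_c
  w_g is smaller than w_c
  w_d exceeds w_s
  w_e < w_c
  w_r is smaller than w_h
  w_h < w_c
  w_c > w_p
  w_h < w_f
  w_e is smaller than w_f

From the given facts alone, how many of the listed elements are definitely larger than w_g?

The elements the relations force above w_g are w_e, w_p, w_f, w_s, w_d, w_c — no chain reaches any other.
That is 6.

6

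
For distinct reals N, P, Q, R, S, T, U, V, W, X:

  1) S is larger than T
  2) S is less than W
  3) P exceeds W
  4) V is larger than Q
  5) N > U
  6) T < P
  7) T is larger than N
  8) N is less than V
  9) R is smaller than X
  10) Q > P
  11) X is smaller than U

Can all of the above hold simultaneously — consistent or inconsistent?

consistent

The single ordering R < X < U < N < T < S < W < P < Q < V satisfies every listed relation, so no contradiction arises.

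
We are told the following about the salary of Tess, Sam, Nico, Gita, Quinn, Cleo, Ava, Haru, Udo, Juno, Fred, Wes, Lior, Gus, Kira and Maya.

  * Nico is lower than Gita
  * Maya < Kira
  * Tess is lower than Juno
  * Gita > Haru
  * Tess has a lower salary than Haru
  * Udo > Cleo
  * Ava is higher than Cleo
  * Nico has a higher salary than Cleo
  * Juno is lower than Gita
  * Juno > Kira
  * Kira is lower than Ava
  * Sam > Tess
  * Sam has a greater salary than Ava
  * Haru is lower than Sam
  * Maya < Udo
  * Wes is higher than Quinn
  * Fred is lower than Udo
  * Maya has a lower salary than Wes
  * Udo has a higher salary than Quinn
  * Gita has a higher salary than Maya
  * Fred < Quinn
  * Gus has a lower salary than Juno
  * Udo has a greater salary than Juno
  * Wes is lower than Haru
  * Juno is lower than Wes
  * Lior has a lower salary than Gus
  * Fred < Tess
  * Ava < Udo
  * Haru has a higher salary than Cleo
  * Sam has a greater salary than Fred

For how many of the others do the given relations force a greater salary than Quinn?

From Quinn the given relations immediately reach Udo, Wes.
From those, Haru — 3 in total.
From those, Gita, Sam — 5 in total.
Nothing else is reachable above Quinn; 5 in all.

5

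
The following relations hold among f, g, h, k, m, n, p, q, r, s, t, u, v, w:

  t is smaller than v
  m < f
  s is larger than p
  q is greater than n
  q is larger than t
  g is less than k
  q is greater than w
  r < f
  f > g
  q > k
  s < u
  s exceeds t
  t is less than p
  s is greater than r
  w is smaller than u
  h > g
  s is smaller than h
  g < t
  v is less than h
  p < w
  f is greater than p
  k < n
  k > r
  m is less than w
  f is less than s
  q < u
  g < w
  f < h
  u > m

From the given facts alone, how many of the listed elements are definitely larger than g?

11

Directly above g: t, k, w, f, h.
One step further: v, n, p, q, s, u (11 so far).
Nothing else is reachable above g; 11 in all.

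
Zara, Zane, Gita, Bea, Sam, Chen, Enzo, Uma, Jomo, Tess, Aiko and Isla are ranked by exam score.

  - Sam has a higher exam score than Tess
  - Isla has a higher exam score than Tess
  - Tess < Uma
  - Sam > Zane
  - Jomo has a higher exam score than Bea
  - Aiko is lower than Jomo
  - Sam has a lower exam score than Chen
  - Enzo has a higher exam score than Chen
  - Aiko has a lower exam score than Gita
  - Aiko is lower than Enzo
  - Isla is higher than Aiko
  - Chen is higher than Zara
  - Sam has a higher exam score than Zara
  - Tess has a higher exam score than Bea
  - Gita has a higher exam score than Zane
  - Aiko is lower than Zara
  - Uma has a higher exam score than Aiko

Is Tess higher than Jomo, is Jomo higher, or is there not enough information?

Following every chain through Tess: above Tess we get Uma, Sam, Chen, Isla, Enzo; below Tess we get Bea.
Jomo is not reached, and no chain runs the other way from Jomo to Tess.
So the given relations leave the order of Tess and Jomo undetermined.

undetermined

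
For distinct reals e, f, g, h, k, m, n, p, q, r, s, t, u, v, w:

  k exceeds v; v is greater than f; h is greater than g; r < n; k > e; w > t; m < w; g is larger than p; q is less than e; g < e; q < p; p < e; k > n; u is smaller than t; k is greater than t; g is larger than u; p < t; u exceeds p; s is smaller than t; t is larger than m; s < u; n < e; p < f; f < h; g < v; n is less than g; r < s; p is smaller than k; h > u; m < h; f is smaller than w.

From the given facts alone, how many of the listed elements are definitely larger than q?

10

From q the given relations immediately reach p, e.
From those, f, u, t, g, k — 7 in total.
From those, h, w, v — 10 in total.
No other element is forced above q by the given relations, so the count is 10.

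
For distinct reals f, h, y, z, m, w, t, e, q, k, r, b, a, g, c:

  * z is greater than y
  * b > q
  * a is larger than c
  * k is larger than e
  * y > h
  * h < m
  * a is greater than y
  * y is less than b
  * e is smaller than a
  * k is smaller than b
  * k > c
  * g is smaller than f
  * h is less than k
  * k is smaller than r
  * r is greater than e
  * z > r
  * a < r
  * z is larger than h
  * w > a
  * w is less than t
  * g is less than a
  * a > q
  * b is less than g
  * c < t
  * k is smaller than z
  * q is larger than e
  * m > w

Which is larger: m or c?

m

Following the relations from c: c < k < b < g < a < w < m.
So c < m; m is the larger of the two.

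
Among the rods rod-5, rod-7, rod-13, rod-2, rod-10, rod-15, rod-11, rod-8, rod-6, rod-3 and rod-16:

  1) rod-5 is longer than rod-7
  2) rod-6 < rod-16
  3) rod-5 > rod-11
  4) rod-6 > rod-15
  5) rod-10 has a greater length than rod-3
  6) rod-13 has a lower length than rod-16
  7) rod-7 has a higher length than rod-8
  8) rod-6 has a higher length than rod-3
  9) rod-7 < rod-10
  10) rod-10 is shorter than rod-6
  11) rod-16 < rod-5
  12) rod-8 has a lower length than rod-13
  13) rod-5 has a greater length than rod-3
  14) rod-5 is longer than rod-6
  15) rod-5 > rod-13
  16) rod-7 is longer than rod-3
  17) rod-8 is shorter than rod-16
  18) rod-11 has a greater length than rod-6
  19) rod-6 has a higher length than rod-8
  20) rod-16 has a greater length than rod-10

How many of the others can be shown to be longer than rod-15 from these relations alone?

From rod-15 the given relations immediately reach rod-6.
From those, rod-11, rod-16, rod-5 — 4 in total.
Nothing else is reachable above rod-15; 4 in all.

4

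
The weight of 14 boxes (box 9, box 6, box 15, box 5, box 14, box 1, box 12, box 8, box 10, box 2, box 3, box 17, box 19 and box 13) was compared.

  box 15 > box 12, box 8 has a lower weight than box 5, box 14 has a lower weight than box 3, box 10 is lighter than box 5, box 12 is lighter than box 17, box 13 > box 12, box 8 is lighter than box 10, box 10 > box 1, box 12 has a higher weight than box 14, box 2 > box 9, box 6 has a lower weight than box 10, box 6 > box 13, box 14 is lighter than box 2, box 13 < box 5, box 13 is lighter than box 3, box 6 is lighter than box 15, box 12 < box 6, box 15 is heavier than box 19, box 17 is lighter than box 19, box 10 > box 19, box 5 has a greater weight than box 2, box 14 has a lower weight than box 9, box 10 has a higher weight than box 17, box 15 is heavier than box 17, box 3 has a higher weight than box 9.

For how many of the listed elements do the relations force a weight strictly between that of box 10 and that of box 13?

The relations place box 13 below box 10. An element lies strictly between them when it is forced above box 13 and also forced below box 10.
Above box 13: {box 6, box 3, box 5, box 15}. Below box 10: {box 14, box 12, box 1, box 17, box 19, box 8, box 6}.
Intersection: {box 6} — 1.

1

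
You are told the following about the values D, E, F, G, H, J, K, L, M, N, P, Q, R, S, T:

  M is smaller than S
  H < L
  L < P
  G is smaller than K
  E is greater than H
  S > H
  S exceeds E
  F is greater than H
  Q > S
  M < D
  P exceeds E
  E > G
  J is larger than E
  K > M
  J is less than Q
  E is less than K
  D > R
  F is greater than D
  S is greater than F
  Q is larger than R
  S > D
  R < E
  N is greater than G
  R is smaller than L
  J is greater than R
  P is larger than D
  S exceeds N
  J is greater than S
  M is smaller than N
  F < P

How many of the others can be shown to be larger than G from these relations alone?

7

Directly above G: E, N, K.
One step further: S, J, P (6 so far).
One step further: Q (7 so far).
No other element is forced above G by the given relations, so the count is 7.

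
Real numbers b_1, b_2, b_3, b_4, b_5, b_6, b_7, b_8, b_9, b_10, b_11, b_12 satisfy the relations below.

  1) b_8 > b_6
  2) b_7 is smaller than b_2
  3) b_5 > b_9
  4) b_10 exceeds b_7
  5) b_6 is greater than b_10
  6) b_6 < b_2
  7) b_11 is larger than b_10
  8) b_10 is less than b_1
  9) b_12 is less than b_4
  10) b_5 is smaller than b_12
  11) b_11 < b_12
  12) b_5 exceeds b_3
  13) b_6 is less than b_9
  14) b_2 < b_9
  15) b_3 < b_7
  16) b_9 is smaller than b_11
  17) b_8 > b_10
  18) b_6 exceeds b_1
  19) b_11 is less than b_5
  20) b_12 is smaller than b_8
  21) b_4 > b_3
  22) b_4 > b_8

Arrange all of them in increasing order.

Each adjacent pair is fixed by a given relation: b_3 < b_7; b_7 < b_10; b_10 < b_1; b_1 < b_6; b_6 < b_2; b_2 < b_9; b_9 < b_11; b_11 < b_5; b_5 < b_12; b_12 < b_8; b_8 < b_4. Chaining them end to end gives the full order.

b_3 < b_7 < b_10 < b_1 < b_6 < b_2 < b_9 < b_11 < b_5 < b_12 < b_8 < b_4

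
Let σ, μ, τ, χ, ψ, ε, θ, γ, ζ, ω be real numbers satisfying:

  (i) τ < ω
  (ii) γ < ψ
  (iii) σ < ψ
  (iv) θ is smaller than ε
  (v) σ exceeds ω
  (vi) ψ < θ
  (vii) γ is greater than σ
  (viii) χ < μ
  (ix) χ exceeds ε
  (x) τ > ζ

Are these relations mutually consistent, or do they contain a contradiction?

consistent

The single ordering ζ < τ < ω < σ < γ < ψ < θ < ε < χ < μ satisfies every listed relation, so no contradiction arises.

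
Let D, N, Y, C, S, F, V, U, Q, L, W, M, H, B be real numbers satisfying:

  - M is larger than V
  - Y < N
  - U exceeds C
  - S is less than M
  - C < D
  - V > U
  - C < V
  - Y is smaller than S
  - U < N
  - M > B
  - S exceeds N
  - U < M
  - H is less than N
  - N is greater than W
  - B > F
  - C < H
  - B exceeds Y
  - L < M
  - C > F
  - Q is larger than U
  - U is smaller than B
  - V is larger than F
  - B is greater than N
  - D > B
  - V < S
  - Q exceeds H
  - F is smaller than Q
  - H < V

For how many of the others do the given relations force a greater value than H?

The elements the relations force above H are Q, V, N, S, B, M, D — no chain reaches any other.
That is 7.

7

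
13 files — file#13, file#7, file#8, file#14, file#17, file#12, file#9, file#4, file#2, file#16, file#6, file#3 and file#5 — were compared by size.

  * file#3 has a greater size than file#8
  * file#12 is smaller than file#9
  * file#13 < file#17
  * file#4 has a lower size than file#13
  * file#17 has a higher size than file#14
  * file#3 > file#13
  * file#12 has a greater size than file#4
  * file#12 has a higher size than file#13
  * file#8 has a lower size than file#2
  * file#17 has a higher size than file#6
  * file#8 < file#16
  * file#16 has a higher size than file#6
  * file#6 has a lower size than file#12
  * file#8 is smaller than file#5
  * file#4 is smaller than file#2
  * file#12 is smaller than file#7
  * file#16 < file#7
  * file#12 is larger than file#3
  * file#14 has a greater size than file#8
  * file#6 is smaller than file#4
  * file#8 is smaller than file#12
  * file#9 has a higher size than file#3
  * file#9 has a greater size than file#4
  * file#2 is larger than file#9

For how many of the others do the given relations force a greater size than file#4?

7

Directly above file#4: file#13, file#12, file#9, file#2.
One step further: file#3, file#7, file#17 (7 so far).
Nothing else is reachable above file#4; 7 in all.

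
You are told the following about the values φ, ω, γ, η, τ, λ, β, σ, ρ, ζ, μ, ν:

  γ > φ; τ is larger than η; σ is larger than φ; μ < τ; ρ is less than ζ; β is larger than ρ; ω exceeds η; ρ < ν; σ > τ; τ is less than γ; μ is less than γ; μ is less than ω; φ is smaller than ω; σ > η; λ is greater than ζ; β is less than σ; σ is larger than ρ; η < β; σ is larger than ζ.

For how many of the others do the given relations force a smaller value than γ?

4

From γ the given relations immediately reach φ, μ, τ.
From those, η — 4 in total.
Nothing else is reachable below γ; 4 in all.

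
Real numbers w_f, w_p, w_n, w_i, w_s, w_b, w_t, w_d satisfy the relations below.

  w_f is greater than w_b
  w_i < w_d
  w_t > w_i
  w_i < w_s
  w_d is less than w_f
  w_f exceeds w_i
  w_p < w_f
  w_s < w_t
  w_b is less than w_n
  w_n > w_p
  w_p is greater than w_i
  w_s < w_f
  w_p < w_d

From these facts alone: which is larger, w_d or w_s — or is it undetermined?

undetermined

Following every chain through w_d: above w_d we get w_f; below w_d we get w_i, w_p.
w_s is not reached, and no chain runs the other way from w_s to w_d.
So the given relations leave the order of w_d and w_s undetermined.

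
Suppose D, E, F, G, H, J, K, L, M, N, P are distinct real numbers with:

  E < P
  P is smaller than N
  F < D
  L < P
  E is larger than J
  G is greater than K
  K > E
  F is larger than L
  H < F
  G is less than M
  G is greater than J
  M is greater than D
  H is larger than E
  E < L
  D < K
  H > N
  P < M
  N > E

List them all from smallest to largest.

J < E < L < P < N < H < F < D < K < G < M

Nothing is placed below J, so it is least; from there J < E; E < L; L < P; P < N; N < H; H < F; F < D; D < K; K < G; G < M, each given directly.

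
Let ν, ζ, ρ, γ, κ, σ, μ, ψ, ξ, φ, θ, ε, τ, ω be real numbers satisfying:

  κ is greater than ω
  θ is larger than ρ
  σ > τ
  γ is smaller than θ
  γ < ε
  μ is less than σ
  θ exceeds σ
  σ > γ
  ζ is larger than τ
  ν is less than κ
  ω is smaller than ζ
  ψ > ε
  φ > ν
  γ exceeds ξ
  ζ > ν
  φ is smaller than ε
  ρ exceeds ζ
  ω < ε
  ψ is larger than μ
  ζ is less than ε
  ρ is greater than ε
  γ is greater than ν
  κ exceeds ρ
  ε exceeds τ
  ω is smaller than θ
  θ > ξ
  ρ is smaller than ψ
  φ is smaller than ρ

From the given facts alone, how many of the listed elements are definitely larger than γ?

Directly above γ: σ, ε, θ.
One step further: ρ, ψ (5 so far).
One step further: κ (6 so far).
No other element is forced above γ by the given relations, so the count is 6.

6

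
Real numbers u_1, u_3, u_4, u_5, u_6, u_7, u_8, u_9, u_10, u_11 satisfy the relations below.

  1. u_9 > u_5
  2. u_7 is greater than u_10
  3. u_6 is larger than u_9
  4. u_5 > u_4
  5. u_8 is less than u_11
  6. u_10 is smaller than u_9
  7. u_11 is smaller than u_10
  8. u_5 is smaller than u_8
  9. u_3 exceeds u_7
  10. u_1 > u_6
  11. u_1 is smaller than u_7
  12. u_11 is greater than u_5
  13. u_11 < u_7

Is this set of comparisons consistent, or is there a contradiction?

The single ordering u_4 < u_5 < u_8 < u_11 < u_10 < u_9 < u_6 < u_1 < u_7 < u_3 satisfies every listed relation, so no contradiction arises.

consistent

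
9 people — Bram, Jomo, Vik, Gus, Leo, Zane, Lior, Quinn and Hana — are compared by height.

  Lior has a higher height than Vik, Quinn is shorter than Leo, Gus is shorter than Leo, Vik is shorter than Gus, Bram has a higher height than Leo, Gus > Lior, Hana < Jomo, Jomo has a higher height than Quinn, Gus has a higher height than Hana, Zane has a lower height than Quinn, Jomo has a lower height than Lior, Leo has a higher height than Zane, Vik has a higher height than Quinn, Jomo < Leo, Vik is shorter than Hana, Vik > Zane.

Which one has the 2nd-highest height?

Leo

Chaining the given pairs: Zane < Quinn < Vik < Hana < Jomo < Lior < Gus < Leo < Bram.
The 2nd largest is Leo.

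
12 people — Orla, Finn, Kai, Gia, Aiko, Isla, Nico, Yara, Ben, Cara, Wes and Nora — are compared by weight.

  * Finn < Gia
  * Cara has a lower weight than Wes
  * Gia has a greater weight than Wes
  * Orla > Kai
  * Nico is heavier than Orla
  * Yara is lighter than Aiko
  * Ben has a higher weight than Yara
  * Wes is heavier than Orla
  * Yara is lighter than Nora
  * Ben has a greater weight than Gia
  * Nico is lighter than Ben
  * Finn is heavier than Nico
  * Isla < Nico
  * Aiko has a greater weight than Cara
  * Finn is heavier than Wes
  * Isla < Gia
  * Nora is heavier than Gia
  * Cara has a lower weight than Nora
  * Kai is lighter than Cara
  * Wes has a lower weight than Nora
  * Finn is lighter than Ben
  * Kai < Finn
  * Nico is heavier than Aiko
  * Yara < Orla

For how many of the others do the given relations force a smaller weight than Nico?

6

Directly below Nico: Orla, Isla, Aiko.
One step further: Kai, Cara, Yara (6 so far).
Nothing else is reachable below Nico; 6 in all.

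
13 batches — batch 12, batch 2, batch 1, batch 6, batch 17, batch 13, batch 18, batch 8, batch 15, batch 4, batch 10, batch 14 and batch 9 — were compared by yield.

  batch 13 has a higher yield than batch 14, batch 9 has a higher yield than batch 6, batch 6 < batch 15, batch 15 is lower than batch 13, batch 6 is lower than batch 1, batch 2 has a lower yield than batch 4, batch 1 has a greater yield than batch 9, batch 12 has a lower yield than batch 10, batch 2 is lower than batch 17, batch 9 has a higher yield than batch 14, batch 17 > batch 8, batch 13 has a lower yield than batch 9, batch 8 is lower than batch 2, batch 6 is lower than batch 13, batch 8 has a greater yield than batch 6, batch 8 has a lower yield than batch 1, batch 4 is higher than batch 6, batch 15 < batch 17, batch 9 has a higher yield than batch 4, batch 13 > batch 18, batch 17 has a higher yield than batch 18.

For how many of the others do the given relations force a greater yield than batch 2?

4

Directly above batch 2: batch 4, batch 17.
One step further: batch 9 (3 so far).
One step further: batch 1 (4 so far).
Nothing else is reachable above batch 2; 4 in all.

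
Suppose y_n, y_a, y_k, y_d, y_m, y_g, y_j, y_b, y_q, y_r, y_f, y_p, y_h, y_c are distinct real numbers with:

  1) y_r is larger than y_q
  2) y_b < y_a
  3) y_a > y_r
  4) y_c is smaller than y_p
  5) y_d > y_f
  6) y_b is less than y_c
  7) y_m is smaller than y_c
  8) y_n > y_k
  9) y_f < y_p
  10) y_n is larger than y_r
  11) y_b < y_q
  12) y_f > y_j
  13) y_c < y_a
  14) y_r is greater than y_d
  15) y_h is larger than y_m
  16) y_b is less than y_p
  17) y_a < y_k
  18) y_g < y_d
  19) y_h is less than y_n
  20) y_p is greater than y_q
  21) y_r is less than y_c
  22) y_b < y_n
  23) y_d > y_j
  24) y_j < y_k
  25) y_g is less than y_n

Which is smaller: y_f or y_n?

The relevant relations are y_f < y_d; y_d < y_r; y_r < y_c; y_c < y_a; y_a < y_k; y_k < y_n.
Together: y_f < y_d < y_r < y_c < y_a < y_k < y_n.
So y_f < y_n; y_f is the smaller of the two.

y_f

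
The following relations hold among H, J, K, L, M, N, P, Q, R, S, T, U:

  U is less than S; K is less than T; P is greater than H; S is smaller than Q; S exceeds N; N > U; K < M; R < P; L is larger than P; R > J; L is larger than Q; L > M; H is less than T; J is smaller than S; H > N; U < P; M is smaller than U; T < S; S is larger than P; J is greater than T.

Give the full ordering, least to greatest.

Each adjacent pair is fixed by a given relation: K < M; M < U; U < N; N < H; H < T; T < J; J < R; R < P; P < S; S < Q; Q < L. Chaining them end to end gives the full order.

K < M < U < N < H < T < J < R < P < S < Q < L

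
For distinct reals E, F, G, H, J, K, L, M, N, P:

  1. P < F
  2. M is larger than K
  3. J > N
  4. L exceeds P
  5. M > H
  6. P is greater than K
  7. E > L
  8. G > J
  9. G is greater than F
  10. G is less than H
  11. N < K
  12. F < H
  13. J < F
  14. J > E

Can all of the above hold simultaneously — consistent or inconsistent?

The single ordering N < K < P < L < E < J < F < G < H < M satisfies every listed relation, so no contradiction arises.

consistent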